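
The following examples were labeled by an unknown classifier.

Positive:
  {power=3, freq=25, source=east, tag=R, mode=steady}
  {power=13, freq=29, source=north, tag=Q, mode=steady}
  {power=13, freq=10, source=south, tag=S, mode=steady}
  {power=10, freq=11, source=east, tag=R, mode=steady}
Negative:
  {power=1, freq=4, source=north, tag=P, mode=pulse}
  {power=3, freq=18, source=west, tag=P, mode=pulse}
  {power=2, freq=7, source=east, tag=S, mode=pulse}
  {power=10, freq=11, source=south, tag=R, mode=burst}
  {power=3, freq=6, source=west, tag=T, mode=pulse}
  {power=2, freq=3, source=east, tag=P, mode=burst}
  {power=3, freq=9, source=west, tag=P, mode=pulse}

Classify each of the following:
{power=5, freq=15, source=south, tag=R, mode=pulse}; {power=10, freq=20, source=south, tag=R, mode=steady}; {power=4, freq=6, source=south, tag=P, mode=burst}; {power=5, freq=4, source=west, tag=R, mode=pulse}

All 'Positive' examples share one property — mode is steady — and every 'Negative' example lacks it.
{power=5, freq=15, source=south, tag=R, mode=pulse}: mode is pulse, lacks this property → Negative.
{power=10, freq=20, source=south, tag=R, mode=steady}: mode is steady, meets the rule → Positive.
{power=4, freq=6, source=south, tag=P, mode=burst}: mode is burst, lacks this property → Negative.
{power=5, freq=4, source=west, tag=R, mode=pulse}: mode is pulse, lacks this property → Negative.

Negative, Positive, Negative, Negative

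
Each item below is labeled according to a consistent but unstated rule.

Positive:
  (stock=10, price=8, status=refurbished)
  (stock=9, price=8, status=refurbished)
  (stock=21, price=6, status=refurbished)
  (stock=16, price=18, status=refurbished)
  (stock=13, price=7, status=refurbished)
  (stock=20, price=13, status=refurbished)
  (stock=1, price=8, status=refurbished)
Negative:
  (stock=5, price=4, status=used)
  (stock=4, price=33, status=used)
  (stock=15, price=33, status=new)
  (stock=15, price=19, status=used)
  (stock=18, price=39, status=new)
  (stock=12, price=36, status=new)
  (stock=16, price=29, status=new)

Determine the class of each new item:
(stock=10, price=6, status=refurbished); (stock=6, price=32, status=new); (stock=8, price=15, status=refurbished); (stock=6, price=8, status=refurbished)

Positive, Negative, Positive, Positive

The distinguishing property — status is refurbished — holds for all the 'Positive' cases and none of the 'Negative' cases.
(stock=10, price=6, status=refurbished): Positive (status is refurbished). (stock=6, price=32, status=new): Negative (status is new). (stock=8, price=15, status=refurbished): Positive (status is refurbished). (stock=6, price=8, status=refurbished): Positive (status is refurbished).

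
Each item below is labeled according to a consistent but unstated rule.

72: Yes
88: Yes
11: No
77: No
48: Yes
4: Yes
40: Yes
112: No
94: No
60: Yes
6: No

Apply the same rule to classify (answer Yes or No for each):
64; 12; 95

A rule that fits every label: multiple of 4 AND at most 88 — true of each 'Yes' example, false of each 'No' one.
64 — 64 = 4·16, 64 ≤ 88, hence Yes. 12 — 12 = 4·3, 12 ≤ 88, hence Yes. 95 — 95 = 4·23 + 3, 95 > 88, hence No.

Yes, Yes, No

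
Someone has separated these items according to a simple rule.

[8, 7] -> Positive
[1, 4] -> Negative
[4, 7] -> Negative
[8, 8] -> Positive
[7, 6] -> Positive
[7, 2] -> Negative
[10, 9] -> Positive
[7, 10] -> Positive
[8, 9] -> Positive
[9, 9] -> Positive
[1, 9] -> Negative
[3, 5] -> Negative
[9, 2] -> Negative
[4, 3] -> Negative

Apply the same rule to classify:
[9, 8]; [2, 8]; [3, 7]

Positive, Negative, Negative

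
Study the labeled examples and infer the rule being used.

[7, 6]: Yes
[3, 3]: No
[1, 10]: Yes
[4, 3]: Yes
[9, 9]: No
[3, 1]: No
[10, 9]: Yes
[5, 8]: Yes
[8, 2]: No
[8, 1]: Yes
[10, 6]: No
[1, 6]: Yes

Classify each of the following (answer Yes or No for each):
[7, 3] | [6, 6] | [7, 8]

Checking candidate rules against both groups, what survives is: sum is odd.
[7, 3]: 7+3 = 10 — lacks this property, so No. [6, 6]: 6+6 = 12 — lacks this property, so No. [7, 8]: 7+8 = 15 — qualifies, so Yes.

No, No, Yes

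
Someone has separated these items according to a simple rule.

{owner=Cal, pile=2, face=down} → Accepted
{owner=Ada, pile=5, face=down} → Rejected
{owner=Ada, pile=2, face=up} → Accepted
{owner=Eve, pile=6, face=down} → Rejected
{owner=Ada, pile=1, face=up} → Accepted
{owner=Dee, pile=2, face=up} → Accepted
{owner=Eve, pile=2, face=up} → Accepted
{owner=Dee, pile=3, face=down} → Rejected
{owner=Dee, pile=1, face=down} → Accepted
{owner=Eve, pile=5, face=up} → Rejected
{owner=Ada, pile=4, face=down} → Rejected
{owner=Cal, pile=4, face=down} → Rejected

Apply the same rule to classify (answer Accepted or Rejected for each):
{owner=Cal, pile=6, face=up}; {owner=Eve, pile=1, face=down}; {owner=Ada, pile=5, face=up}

Rejected, Accepted, Rejected

Every 'Accepted' example satisfies: pile ≤ 2. None of the 'Rejected' examples do.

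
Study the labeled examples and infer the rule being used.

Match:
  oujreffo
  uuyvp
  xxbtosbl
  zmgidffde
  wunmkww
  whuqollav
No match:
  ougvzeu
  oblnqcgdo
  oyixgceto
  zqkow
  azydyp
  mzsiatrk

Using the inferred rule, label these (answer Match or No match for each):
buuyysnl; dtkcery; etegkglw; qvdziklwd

Comparing the two groups points to one rule — has a double letter.
buuyysnl: Match ('uu' doubled). dtkcery: No match (no doubled letter). etegkglw: No match (no doubled letter). qvdziklwd: No match (no doubled letter).

Match, No match, No match, No match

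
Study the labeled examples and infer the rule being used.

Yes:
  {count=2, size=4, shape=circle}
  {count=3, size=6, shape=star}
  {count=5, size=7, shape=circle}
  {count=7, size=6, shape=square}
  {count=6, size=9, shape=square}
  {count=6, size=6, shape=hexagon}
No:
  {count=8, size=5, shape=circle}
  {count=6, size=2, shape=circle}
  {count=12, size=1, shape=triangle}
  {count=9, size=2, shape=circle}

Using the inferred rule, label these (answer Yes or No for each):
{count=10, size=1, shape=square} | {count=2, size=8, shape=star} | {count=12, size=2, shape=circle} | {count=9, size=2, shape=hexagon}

The distinguishing property — size ≥ 4 AND count ≤ 7 — holds for all the 'Yes' cases and none of the 'No' cases.
{count=10, size=1, shape=square}: size = 1, count = 10 — fails the rule, so No.
{count=2, size=8, shape=star}: size = 8, count = 2 — fits, so Yes.
{count=12, size=2, shape=circle}: size = 2, count = 12 — fails the rule, so No.
{count=9, size=2, shape=hexagon}: size = 2, count = 9 — fails the rule, so No.

No, Yes, No, No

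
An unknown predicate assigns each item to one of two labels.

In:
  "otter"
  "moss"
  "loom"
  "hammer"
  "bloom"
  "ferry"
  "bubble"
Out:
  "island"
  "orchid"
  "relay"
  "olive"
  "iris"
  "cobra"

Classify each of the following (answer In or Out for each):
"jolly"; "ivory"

One predicate separates the groups cleanly: has a double letter.

In, Out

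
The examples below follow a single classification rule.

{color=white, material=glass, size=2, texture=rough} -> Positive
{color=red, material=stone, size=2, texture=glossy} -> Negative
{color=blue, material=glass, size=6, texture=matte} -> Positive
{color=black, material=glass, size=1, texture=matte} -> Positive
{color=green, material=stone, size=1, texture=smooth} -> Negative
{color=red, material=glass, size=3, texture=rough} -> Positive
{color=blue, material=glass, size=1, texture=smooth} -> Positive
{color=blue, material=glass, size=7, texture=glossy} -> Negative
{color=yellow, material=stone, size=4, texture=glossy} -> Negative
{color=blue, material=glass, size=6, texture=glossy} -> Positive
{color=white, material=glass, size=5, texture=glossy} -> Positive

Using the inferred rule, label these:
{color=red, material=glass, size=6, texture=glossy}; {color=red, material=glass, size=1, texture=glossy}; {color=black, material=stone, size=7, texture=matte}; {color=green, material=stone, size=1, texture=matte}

Positive, Positive, Negative, Negative

A rule that fits every label: material is glass AND size ≤ 6 — true of each 'Positive' example, false of each 'Negative' one.
Positive: {color=red, material=glass, size=6, texture=glossy}, since material is glass, size = 6.
Positive: {color=red, material=glass, size=1, texture=glossy}, since material is glass, size = 1.
Negative: {color=black, material=stone, size=7, texture=matte}, since material is stone, size = 7.
Negative: {color=green, material=stone, size=1, texture=matte}, since material is stone, size = 1.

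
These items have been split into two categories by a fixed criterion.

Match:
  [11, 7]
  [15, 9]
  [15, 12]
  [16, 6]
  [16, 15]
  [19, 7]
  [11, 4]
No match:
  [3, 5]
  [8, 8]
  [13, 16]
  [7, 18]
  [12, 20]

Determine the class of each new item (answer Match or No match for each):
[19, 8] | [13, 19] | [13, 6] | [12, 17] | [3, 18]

Match, No match, Match, No match, No match

The simplest hypothesis consistent with all the labels is: first > second.
Match: [19, 8], since 19 > 8.
No match: [13, 19], since 13 < 19.
Match: [13, 6], since 13 > 6.
No match: [12, 17], since 12 < 17.
No match: [3, 18], since 3 < 18.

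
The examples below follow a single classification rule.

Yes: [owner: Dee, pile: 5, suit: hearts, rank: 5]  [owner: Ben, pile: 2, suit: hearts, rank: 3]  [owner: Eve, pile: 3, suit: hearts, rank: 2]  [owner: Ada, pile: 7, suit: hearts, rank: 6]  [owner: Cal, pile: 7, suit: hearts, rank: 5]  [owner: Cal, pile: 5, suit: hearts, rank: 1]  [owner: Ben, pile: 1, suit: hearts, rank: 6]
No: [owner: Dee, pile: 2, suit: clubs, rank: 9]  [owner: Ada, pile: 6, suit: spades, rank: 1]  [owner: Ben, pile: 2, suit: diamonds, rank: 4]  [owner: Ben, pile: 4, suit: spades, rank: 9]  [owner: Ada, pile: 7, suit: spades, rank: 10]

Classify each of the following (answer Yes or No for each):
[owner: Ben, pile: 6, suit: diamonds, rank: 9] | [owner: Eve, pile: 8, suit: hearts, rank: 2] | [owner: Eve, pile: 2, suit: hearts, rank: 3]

No, Yes, Yes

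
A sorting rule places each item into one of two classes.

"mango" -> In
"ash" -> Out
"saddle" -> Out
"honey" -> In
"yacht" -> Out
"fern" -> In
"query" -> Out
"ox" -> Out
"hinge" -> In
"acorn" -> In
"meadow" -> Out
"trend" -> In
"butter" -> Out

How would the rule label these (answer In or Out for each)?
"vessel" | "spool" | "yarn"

Looking at the examples, the only property every 'In' case has and every 'Out' case lacks is: contains 'n'.
"vessel" — no 'n', hence Out.
"spool" — no 'n', hence Out.
"yarn" — has 'n', hence In.

Out, Out, In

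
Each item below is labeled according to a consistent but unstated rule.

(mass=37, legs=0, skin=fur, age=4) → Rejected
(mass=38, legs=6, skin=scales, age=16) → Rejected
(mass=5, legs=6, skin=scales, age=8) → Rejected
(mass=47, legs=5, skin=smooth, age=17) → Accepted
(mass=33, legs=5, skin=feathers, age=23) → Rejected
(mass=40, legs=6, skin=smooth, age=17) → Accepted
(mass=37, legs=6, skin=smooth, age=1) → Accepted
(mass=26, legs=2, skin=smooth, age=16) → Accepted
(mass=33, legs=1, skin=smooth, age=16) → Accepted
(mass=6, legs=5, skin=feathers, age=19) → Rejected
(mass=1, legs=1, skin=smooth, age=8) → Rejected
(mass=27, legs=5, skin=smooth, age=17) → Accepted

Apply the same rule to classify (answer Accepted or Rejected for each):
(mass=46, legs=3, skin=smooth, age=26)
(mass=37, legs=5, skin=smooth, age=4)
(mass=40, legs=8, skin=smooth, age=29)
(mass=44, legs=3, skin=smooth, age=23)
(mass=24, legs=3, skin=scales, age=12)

Rule: skin is smooth AND mass ≥ 5. This holds for each 'Accepted' example and fails for each 'Rejected' one.
(mass=46, legs=3, skin=smooth, age=26): Accepted (skin is smooth, mass = 46).
(mass=37, legs=5, skin=smooth, age=4): Accepted (skin is smooth, mass = 37).
(mass=40, legs=8, skin=smooth, age=29): Accepted (skin is smooth, mass = 40).
(mass=44, legs=3, skin=smooth, age=23): Accepted (skin is smooth, mass = 44).
(mass=24, legs=3, skin=scales, age=12): Rejected (skin is scales, mass = 24).

Accepted, Accepted, Accepted, Accepted, Rejected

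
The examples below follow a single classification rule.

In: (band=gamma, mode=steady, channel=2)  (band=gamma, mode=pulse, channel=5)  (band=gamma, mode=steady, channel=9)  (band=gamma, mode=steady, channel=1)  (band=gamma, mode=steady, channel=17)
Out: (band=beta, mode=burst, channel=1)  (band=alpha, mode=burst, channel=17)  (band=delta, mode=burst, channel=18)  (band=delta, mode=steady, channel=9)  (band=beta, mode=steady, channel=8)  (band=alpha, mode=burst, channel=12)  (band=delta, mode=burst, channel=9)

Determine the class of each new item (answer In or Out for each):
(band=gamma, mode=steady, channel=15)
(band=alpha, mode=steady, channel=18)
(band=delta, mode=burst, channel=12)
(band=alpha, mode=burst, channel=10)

In, Out, Out, Out

The rule appears to be: band is gamma.
(band=gamma, mode=steady, channel=15): band is gamma, passes → In.
(band=alpha, mode=steady, channel=18): band is alpha, fails this test → Out.
(band=delta, mode=burst, channel=12): band is delta, fails this test → Out.
(band=alpha, mode=burst, channel=10): band is alpha, fails this test → Out.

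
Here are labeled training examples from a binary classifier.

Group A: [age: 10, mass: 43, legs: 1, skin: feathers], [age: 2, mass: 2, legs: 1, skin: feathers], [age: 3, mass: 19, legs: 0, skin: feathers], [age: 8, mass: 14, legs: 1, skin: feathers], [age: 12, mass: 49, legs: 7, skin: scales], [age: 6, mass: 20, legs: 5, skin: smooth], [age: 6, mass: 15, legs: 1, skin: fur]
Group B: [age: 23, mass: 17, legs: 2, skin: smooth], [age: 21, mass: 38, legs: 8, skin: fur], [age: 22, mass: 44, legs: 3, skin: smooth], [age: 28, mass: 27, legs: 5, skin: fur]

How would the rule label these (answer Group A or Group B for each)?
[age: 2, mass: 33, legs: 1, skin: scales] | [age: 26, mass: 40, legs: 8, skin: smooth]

Every 'Group A' example satisfies: age ≤ 12. None of the 'Group B' examples do.
[age: 2, mass: 33, legs: 1, skin: scales] — age = 2, hence Group A. [age: 26, mass: 40, legs: 8, skin: smooth] — age = 26, hence Group B.

Group A, Group B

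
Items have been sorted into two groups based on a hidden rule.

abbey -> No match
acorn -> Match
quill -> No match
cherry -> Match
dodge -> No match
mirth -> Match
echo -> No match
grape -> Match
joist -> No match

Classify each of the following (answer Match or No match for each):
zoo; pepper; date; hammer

No match, Match, No match, Match

'Match' ⟺ contains 'r'.
zoo — no 'r', hence No match.
pepper — has 'r', hence Match.
date — no 'r', hence No match.
hammer — has 'r', hence Match.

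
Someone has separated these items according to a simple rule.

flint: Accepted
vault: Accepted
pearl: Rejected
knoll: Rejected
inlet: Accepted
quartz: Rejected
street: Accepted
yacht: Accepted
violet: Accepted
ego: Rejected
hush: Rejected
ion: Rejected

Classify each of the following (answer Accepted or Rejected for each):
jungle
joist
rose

The common property of the 'Accepted' items is: ends with 't'. No 'Rejected' item has it.
jungle — ends with 'e', hence Rejected.
joist — ends with 't', hence Accepted.
rose — ends with 'e', hence Rejected.

Rejected, Accepted, Rejected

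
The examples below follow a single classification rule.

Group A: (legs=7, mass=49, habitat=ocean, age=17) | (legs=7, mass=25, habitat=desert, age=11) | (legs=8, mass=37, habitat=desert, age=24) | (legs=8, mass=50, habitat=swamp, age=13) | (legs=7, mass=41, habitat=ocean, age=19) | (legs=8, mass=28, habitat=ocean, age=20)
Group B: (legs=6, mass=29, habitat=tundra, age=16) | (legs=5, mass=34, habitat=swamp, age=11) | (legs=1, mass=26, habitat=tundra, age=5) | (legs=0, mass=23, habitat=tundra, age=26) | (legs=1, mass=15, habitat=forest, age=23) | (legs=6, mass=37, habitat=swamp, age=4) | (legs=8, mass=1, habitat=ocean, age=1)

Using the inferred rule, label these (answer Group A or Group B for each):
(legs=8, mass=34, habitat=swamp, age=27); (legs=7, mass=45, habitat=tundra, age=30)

A rule that fits every label: legs ≥ 7 AND age ≥ 4 — true of each 'Group A' example, false of each 'Group B' one.
(legs=8, mass=34, habitat=swamp, age=27): Group A (legs = 8, age = 27).
(legs=7, mass=45, habitat=tundra, age=30): Group A (legs = 7, age = 30).

Group A, Group A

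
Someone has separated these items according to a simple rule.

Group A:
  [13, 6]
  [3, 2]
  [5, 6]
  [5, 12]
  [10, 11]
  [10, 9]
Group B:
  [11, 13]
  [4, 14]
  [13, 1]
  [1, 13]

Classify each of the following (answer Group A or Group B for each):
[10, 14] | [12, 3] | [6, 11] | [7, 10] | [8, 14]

Group B, Group A, Group A, Group A, Group B

The simplest hypothesis consistent with all the labels is: sum is odd.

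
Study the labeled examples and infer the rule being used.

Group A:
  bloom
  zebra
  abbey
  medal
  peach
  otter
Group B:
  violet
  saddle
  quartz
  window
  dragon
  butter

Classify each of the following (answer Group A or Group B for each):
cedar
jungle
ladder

Group A, Group B, Group B

'Group A' ⟺ odd length.
cedar: length 5, checks out → Group A. jungle: length 6, lacks this property → Group B. ladder: length 6, lacks this property → Group B.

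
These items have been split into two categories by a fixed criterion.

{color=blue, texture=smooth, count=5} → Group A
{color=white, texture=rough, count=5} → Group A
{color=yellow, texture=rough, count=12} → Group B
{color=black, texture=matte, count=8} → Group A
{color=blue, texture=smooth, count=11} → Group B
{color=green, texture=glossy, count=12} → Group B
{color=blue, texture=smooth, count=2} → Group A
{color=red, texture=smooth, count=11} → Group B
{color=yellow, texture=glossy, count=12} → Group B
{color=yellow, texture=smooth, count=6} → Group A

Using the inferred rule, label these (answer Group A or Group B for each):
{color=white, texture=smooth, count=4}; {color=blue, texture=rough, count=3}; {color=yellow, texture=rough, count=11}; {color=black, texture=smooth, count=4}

Group A, Group A, Group B, Group A

Rule: count ≤ 8. This holds for each 'Group A' example and fails for each 'Group B' one.
{color=white, texture=smooth, count=4} — count = 4, hence Group A.
{color=blue, texture=rough, count=3} — count = 3, hence Group A.
{color=yellow, texture=rough, count=11} — count = 11, hence Group B.
{color=black, texture=smooth, count=4} — count = 4, hence Group A.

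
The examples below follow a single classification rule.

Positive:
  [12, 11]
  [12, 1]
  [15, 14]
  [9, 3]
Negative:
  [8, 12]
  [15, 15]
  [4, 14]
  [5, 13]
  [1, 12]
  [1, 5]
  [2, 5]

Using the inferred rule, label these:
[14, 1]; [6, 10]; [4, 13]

The rule appears to be: first > second.

Positive, Negative, Negative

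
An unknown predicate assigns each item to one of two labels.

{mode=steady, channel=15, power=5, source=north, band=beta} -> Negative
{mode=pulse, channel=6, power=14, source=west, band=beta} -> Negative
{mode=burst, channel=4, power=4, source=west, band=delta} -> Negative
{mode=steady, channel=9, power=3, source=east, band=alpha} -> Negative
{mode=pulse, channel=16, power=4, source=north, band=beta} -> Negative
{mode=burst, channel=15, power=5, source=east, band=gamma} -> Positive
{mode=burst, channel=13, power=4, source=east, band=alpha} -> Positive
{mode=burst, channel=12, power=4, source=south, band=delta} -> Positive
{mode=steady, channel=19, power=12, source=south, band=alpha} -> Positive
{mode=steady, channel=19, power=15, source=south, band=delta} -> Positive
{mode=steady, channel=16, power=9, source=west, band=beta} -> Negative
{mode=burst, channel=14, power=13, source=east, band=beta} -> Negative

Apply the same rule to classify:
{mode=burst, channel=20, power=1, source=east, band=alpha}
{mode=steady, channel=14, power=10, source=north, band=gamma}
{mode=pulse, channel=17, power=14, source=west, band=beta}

Every 'Positive' example satisfies: band is not beta AND channel ≥ 12. None of the 'Negative' examples do.
{mode=burst, channel=20, power=1, source=east, band=alpha}: Positive (band is alpha, channel = 20). {mode=steady, channel=14, power=10, source=north, band=gamma}: Positive (band is gamma, channel = 14). {mode=pulse, channel=17, power=14, source=west, band=beta}: Negative (band is beta, channel = 17).

Positive, Positive, Negative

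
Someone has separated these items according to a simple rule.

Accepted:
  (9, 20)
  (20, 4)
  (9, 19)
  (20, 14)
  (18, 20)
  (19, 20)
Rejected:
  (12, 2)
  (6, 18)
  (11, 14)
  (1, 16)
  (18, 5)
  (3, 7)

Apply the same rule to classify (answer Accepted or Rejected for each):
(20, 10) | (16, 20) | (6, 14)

Accepted, Accepted, Rejected

'Accepted' ⟺ max ≥ 19.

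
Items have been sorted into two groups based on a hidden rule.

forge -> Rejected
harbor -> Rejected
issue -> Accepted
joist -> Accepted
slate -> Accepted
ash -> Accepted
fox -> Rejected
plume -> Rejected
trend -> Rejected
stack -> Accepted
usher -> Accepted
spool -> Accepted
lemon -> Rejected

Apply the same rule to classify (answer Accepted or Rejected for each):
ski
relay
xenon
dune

The classifier is using: contains 's'.
ski: has 's', meets the rule → Accepted.
relay: no 's', doesn't match → Rejected.
xenon: no 's', doesn't match → Rejected.
dune: no 's', doesn't match → Rejected.

Accepted, Rejected, Rejected, Rejected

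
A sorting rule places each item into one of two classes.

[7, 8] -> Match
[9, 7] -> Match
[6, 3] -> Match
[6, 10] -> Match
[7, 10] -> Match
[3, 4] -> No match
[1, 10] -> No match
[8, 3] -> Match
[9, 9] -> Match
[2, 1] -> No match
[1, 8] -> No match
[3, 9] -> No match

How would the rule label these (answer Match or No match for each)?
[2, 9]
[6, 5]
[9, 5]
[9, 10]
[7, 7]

No match, Match, Match, Match, Match

One predicate separates the groups cleanly: first ≥ 4.
[2, 9]: No match (first 2). [6, 5]: Match (first 6). [9, 5]: Match (first 9). [9, 10]: Match (first 9). [7, 7]: Match (first 7).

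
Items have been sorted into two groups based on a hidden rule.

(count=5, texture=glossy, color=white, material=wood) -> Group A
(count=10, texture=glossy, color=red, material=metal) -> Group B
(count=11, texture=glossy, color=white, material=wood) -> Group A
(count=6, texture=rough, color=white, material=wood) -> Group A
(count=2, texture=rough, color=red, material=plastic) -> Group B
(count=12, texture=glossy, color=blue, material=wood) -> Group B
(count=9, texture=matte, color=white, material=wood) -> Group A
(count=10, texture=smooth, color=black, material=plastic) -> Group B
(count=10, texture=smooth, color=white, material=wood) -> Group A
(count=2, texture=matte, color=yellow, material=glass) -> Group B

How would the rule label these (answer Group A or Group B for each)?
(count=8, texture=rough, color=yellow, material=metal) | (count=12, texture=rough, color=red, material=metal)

Group B, Group B

Comparing the two groups points to one rule — color is white.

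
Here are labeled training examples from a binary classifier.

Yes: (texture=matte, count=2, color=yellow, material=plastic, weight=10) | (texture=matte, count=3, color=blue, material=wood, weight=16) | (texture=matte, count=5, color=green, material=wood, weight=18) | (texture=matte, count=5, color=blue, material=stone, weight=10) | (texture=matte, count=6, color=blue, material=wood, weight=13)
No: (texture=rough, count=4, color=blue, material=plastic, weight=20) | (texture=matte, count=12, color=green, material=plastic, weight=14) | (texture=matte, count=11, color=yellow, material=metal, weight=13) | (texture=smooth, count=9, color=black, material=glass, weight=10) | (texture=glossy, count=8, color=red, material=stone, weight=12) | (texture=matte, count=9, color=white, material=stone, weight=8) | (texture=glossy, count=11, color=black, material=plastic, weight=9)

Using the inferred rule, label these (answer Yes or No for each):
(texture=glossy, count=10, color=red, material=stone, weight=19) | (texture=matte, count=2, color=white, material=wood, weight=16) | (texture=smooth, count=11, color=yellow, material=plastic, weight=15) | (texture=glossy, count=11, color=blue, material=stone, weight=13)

A rule that fits every label: texture is matte AND count ≤ 6 — true of each 'Yes' example, false of each 'No' one.

No, Yes, No, No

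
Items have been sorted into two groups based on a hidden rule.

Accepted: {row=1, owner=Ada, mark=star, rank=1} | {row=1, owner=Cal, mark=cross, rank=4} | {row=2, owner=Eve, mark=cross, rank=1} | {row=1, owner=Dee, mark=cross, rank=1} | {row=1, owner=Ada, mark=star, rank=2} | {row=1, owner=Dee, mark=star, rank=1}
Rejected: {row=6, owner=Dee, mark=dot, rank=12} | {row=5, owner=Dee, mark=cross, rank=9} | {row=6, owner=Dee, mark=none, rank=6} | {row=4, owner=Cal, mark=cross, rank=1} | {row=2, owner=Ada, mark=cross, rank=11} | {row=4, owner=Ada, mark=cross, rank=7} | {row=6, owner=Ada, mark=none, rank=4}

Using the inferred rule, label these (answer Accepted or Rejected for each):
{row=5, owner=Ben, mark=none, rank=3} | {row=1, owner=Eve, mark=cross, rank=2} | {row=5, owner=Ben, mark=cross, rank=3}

A rule that fits every label: row ≤ 2 AND rank ≤ 4 — true of each 'Accepted' example, false of each 'Rejected' one.
{row=5, owner=Ben, mark=none, rank=3}: Rejected (row = 5, rank = 3). {row=1, owner=Eve, mark=cross, rank=2}: Accepted (row = 1, rank = 2). {row=5, owner=Ben, mark=cross, rank=3}: Rejected (row = 5, rank = 3).

Rejected, Accepted, Rejected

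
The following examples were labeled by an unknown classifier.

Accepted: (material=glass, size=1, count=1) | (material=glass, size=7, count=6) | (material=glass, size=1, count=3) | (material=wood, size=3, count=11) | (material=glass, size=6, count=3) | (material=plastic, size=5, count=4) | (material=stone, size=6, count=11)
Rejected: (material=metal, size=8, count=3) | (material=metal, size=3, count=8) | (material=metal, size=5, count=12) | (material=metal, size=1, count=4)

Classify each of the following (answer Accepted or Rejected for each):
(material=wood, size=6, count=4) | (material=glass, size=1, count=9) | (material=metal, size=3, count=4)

Accepted, Accepted, Rejected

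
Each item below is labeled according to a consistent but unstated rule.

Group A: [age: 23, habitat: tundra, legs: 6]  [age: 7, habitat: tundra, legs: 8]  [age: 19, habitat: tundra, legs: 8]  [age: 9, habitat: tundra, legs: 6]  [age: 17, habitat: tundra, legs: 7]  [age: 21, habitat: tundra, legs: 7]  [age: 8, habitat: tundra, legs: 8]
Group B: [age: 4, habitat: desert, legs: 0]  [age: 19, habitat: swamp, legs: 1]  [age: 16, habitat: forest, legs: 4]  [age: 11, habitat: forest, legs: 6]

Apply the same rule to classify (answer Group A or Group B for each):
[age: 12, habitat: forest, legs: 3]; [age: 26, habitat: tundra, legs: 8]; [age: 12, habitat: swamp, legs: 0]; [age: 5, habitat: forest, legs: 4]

'Group A' ⟺ habitat is tundra.

Group B, Group A, Group B, Group B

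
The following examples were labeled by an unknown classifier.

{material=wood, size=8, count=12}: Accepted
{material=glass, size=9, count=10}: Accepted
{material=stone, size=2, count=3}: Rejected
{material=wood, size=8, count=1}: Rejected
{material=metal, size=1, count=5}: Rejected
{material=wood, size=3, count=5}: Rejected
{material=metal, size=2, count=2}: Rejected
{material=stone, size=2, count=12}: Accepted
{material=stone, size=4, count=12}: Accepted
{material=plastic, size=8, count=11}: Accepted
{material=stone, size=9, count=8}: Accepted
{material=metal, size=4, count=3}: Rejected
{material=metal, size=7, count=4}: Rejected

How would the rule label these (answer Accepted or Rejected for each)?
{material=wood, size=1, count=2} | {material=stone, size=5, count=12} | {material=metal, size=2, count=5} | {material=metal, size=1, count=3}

The classifier is using: count ≥ 8.
{material=wood, size=1, count=2}: count = 2 — does not pass, so Rejected. {material=stone, size=5, count=12}: count = 12 — matches, so Accepted. {material=metal, size=2, count=5}: count = 5 — does not pass, so Rejected. {material=metal, size=1, count=3}: count = 3 — does not pass, so Rejected.

Rejected, Accepted, Rejected, Rejected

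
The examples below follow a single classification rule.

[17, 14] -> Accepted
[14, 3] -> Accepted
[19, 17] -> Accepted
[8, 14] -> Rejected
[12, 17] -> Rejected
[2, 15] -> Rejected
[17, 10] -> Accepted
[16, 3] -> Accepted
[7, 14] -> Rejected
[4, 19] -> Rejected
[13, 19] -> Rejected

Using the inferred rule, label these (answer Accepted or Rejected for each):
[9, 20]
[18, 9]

Rejected, Accepted

A rule that fits every label: first > second — true of each 'Accepted' example, false of each 'Rejected' one.
[9, 20]: 9 < 20 — doesn't qualify, so Rejected.
[18, 9]: 18 > 9 — satisfies this, so Accepted.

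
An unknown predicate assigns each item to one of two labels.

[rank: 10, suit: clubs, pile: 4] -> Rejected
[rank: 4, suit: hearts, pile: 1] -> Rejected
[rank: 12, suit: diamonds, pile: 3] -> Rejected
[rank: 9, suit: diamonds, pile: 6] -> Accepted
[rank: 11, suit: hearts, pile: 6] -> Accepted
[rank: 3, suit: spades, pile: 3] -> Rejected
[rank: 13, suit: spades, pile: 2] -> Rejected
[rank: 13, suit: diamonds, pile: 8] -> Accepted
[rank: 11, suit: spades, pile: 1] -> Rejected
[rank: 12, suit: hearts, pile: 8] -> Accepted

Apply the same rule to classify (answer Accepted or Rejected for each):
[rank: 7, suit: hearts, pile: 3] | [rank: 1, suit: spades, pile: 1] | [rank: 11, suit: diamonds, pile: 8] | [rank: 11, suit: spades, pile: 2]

Rejected, Rejected, Accepted, Rejected

One predicate separates the groups cleanly: pile ≥ 6.
[rank: 7, suit: hearts, pile: 3] → pile = 3 → Rejected.
[rank: 1, suit: spades, pile: 1] → pile = 1 → Rejected.
[rank: 11, suit: diamonds, pile: 8] → pile = 8 → Accepted.
[rank: 11, suit: spades, pile: 2] → pile = 2 → Rejected.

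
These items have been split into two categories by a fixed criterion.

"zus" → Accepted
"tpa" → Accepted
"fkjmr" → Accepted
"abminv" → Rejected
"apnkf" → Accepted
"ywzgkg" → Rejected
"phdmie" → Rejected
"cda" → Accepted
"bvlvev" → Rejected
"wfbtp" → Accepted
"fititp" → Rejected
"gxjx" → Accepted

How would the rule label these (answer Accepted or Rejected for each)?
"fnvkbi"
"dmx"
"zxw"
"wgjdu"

Rule: length ≤ 5. This holds for each 'Accepted' example and fails for each 'Rejected' one.
"fnvkbi" — length 6, hence Rejected.
"dmx" — length 3, hence Accepted.
"zxw" — length 3, hence Accepted.
"wgjdu" — length 5, hence Accepted.

Rejected, Accepted, Accepted, Accepted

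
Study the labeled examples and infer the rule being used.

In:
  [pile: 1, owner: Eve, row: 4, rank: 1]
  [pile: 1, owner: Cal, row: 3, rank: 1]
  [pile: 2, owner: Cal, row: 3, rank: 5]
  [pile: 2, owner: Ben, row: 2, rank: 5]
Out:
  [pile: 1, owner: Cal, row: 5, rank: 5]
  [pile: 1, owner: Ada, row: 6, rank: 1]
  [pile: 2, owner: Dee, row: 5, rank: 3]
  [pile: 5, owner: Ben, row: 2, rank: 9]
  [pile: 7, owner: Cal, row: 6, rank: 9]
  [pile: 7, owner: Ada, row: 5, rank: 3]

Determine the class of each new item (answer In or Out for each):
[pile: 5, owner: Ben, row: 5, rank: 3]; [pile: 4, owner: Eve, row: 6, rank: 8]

One predicate separates the groups cleanly: pile ≤ 2 AND row ≤ 4.
[pile: 5, owner: Ben, row: 5, rank: 3]: Out (pile = 5, row = 5). [pile: 4, owner: Eve, row: 6, rank: 8]: Out (pile = 4, row = 6).

Out, Out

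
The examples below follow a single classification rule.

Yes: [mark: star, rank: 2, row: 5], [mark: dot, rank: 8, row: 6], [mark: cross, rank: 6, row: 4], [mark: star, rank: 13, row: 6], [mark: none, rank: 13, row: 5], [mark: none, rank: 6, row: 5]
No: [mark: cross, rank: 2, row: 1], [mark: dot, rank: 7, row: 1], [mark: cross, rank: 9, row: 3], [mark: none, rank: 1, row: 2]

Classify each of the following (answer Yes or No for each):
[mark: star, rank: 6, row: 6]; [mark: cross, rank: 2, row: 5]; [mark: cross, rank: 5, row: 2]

Yes, Yes, No

Every 'Yes' example satisfies: row ≥ 4. None of the 'No' examples do.
[mark: star, rank: 6, row: 6]: row = 6, checks out → Yes.
[mark: cross, rank: 2, row: 5]: row = 5, checks out → Yes.
[mark: cross, rank: 5, row: 2]: row = 2, does not satisfy this → No.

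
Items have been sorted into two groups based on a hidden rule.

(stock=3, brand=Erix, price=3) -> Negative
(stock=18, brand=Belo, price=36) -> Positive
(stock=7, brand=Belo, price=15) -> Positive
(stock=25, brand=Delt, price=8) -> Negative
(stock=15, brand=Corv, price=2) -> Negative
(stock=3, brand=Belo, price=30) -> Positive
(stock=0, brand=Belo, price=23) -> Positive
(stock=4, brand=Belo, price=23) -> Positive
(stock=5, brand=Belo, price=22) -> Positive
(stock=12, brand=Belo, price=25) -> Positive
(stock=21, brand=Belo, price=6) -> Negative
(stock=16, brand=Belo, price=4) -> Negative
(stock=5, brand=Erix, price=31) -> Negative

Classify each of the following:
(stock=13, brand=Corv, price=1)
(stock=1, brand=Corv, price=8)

Negative, Negative

The pattern is that an item is 'Positive' exactly when: brand is Belo AND price ≥ 8.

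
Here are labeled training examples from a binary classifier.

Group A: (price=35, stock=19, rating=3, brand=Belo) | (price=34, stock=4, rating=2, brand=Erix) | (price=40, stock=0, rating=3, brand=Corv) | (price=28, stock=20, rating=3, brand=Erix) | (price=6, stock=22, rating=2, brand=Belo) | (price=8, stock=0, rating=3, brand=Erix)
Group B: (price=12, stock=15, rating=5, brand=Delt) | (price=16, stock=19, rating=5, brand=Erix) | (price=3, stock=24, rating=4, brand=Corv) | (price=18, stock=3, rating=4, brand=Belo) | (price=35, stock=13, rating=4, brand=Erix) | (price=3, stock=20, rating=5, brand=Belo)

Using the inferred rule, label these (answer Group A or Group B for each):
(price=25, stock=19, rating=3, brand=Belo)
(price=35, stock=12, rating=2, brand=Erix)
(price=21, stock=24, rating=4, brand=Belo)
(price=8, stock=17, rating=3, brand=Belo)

Group A, Group A, Group B, Group A

One predicate separates the groups cleanly: rating ≤ 3.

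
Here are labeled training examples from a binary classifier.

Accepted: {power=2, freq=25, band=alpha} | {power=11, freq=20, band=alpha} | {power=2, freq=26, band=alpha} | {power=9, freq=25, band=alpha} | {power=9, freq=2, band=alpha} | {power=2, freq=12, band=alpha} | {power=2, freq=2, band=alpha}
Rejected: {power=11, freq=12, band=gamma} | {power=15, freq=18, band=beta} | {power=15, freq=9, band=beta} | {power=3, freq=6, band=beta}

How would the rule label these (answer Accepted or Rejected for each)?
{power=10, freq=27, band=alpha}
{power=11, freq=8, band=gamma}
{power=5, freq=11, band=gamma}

Accepted, Rejected, Rejected

Checking candidate rules against both groups, what survives is: band is alpha.
{power=10, freq=27, band=alpha}: band is alpha, fits → Accepted.
{power=11, freq=8, band=gamma}: band is gamma, does not pass → Rejected.
{power=5, freq=11, band=gamma}: band is gamma, does not pass → Rejected.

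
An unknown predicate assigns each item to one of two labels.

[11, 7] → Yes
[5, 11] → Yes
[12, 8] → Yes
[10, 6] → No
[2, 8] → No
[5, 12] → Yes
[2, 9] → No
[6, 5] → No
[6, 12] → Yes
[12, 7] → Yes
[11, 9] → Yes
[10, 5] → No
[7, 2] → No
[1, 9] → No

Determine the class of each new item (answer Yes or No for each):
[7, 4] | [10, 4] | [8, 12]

The pattern is that an item is 'Yes' exactly when: max ≥ 11.

No, No, Yes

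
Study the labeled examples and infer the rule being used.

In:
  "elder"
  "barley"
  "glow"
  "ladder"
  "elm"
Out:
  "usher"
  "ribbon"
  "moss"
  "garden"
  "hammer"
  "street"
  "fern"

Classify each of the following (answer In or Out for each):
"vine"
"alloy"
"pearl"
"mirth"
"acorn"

The pattern is that an item is 'In' exactly when: contains 'l'.
"vine" — no 'l', hence Out. "alloy" — has 'l', hence In. "pearl" — has 'l', hence In. "mirth" — no 'l', hence Out. "acorn" — no 'l', hence Out.

Out, In, In, Out, Out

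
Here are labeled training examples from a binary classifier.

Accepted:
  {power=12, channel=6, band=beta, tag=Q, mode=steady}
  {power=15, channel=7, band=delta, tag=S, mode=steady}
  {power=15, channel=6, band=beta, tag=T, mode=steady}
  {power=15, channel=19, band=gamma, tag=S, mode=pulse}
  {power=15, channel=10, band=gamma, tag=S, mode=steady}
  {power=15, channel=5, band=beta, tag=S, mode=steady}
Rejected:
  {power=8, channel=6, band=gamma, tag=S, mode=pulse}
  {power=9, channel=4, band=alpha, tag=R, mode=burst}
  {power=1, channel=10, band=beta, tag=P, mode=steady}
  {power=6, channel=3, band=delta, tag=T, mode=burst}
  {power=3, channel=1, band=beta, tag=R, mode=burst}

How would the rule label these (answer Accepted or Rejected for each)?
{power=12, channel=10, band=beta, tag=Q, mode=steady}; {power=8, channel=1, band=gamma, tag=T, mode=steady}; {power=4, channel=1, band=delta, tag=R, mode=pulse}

A rule that fits every label: power ≥ 12 — true of each 'Accepted' example, false of each 'Rejected' one.

Accepted, Rejected, Rejected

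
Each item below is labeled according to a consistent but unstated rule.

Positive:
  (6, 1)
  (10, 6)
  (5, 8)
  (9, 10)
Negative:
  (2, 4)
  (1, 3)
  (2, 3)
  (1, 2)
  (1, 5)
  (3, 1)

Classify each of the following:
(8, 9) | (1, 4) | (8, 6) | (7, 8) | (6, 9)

The pattern is that an item is 'Positive' exactly when: sum ≥ 7.
(8, 9) — 8+9 = 17, hence Positive.
(1, 4) — 1+4 = 5, hence Negative.
(8, 6) — 8+6 = 14, hence Positive.
(7, 8) — 7+8 = 15, hence Positive.
(6, 9) — 6+9 = 15, hence Positive.

Positive, Negative, Positive, Positive, Positive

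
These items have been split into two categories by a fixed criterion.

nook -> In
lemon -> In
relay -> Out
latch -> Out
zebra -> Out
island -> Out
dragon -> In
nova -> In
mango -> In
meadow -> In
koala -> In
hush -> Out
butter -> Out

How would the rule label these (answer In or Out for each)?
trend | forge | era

The simplest hypothesis consistent with all the labels is: contains 'o'.
trend: Out (no 'o').
forge: In (has 'o').
era: Out (no 'o').

Out, In, Out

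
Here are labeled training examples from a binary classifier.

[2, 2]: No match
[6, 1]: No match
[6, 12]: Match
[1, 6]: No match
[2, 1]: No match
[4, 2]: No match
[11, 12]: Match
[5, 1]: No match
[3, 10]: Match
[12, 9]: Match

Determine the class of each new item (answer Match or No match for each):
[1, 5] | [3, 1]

The common property of the 'Match' items is: sum ≥ 13. No 'No match' item has it.
[1, 5]: 1+5 = 6 — doesn't match, so No match. [3, 1]: 3+1 = 4 — doesn't match, so No match.

No match, No match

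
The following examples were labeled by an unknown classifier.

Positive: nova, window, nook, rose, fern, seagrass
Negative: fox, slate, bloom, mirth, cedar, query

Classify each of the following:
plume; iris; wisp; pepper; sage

Negative, Positive, Positive, Positive, Positive

A rule that fits every label: even length — true of each 'Positive' example, false of each 'Negative' one.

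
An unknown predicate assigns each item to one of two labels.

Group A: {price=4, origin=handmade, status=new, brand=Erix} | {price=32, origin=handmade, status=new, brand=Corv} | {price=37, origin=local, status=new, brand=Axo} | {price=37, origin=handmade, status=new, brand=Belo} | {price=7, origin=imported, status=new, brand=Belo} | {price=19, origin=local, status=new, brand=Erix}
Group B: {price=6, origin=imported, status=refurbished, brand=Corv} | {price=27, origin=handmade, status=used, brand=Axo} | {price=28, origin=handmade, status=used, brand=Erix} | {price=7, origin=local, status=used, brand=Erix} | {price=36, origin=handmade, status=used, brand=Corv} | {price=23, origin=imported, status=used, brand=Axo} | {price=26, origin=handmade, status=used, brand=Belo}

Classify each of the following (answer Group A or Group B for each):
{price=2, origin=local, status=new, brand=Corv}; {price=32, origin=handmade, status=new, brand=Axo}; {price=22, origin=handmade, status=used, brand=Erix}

Group A, Group A, Group B

'Group A' ⟺ status is new.
{price=2, origin=local, status=new, brand=Corv}: status is new — meets the rule, so Group A. {price=32, origin=handmade, status=new, brand=Axo}: status is new — meets the rule, so Group A. {price=22, origin=handmade, status=used, brand=Erix}: status is used — fails this test, so Group B.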